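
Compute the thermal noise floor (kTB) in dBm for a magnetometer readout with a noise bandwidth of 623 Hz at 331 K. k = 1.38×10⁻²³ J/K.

−145.5 dBm

P_n = kTB = 1.38×10⁻²³ × 331 × 6.23×10² = 2.85×10⁻¹⁸ W
In dBm: 10 log₁₀(2.85×10⁻¹⁸ / 10⁻³) = −145.5 dBm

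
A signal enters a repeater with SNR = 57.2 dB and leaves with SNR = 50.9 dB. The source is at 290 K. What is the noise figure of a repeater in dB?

6.3 dB

NF (dB) = SNR_in(dB) − SNR_out(dB) when the source is at T₀
NF = 57.2 − 50.9 = 6.3 dB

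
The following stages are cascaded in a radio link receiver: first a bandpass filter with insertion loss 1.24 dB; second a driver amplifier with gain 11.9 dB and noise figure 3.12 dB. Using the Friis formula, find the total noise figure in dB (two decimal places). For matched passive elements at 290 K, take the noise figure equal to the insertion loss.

4.36 dB

Convert to linear (a loss of L dB is a gain of −L dB): F_i = 10^(NF_i/10), G_i = 10^(G_i,dB/10)
  Stage 1: F_1 = 10^(1.24/10) = 1.330, G_1 = 10^(−1.24/10) = 0.7516
  Stage 2: F_2 = 10^(3.12/10) = 2.051, G_2 = 10^(11.9/10) = 15.49
Friis cascade:
  F = 1.330 + (2.051 − 1)/0.7516 = 2.729
NF = 10 log₁₀(2.729) = 4.36 dB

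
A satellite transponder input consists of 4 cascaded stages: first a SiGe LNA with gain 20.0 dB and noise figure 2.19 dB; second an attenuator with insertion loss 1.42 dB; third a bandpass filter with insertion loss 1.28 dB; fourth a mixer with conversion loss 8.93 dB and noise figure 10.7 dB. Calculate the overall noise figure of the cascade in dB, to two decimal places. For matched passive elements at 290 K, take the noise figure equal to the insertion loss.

2.71 dB

Convert to linear (a loss of L dB is a gain of −L dB): F_i = 10^(NF_i/10), G_i = 10^(G_i,dB/10)
  Stage 1: F_1 = 10^(2.19/10) = 1.656, G_1 = 10^(20.0/10) = 100.0
  Stage 2: F_2 = 10^(1.42/10) = 1.387, G_2 = 10^(−1.42/10) = 0.7211
  Stage 3: F_3 = 10^(1.28/10) = 1.343, G_3 = 10^(−1.28/10) = 0.7447
  Stage 4: F_4 = 10^(10.7/10) = 11.75, G_4 = 10^(−8.93/10) = 0.1279
Friis cascade:
  F = 1.656 + (1.387 − 1)/100.0 + (1.343 − 1)/72.11 + (11.75 − 1)/53.70 = 1.865
NF = 10 log₁₀(1.865) = 2.71 dB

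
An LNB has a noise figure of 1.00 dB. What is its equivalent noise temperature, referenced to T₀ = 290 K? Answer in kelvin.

F = 10^(1.00/10) = 1.25893
T_e = (F − 1)·T₀ = (1.25893 − 1) × 290 = 75.1 K

75.1 K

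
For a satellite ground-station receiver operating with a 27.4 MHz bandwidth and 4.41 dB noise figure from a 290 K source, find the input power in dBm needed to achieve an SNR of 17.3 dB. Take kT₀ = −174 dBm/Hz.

−77.9 dBm

Sensitivity = −174 + 10 log₁₀(B) + NF + SNR_min
= −174 + 74.38 + 4.41 + 17.3
= −77.91 dBm → −77.9 dBm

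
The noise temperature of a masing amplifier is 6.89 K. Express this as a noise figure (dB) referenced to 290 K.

F = 1 + T_e/T₀ = 1 + 6.89/290 = 1.02376
NF = 10 log₁₀(1.02376) = 0.102 dB

0.102 dB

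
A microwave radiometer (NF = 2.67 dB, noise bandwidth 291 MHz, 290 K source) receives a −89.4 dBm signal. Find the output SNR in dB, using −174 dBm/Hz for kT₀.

−2.7 dB

Noise floor: N = −174 + 10 log₁₀(B) + NF
10 log₁₀(2.91×10⁸) = 84.64 dB
N = −174 + 84.64 + 2.67 = −86.69 dBm
SNR = P_sig − N = −89.4 − (−86.69) = −2.71 dB → −2.7 dB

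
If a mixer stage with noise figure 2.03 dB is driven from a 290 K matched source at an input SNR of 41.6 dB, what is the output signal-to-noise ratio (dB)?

By definition F = SNR_in/SNR_out, so in dB: SNR_out = SNR_in − NF
SNR_out = 41.6 − 2.03 = 39.57 dB

39.57 dB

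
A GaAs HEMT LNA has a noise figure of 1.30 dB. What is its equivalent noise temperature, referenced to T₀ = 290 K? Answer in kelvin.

101 K

F = 10^(1.30/10) = 1.34896
T_e = (F − 1)·T₀ = (1.34896 − 1) × 290 = 101 K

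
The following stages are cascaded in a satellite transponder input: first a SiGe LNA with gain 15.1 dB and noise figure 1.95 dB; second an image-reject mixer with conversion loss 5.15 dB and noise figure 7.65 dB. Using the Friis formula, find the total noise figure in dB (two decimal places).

Convert to linear (a loss of L dB is a gain of −L dB): F_i = 10^(NF_i/10), G_i = 10^(G_i,dB/10)
  Stage 1: F_1 = 10^(1.95/10) = 1.567, G_1 = 10^(15.1/10) = 32.36
  Stage 2: F_2 = 10^(7.65/10) = 5.821, G_2 = 10^(−5.15/10) = 0.3055
Friis cascade:
  F = 1.567 + (5.821 − 1)/32.36 = 1.716
NF = 10 log₁₀(1.716) = 2.34 dB

2.34 dB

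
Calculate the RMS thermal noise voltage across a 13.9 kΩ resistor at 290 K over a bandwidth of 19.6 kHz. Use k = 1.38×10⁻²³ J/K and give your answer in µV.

V_n = √(4kTRB)
4kTRB = 4 × 1.38×10⁻²³ × 290 × 1.39×10⁴ × 1.96×10⁴ = 4.36×10⁻¹² V²
V_n = √(4.36×10⁻¹²) = 2.09×10⁻⁶ V = 2.09 µV

2.09 µV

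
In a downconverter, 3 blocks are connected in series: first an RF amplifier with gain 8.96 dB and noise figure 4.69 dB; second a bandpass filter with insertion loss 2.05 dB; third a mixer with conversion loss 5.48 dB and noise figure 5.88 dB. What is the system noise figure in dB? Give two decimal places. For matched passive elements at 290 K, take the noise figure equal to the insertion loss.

5.57 dB

Convert to linear (a loss of L dB is a gain of −L dB): F_i = 10^(NF_i/10), G_i = 10^(G_i,dB/10)
  Stage 1: F_1 = 10^(4.69/10) = 2.944, G_1 = 10^(8.96/10) = 7.870
  Stage 2: F_2 = 10^(2.05/10) = 1.603, G_2 = 10^(−2.05/10) = 0.6237
  Stage 3: F_3 = 10^(5.88/10) = 3.873, G_3 = 10^(−5.48/10) = 0.2831
Friis cascade:
  F = 2.944 + (1.603 − 1)/7.870 + (3.873 − 1)/4.909 = 3.606
NF = 10 log₁₀(3.606) = 5.57 dB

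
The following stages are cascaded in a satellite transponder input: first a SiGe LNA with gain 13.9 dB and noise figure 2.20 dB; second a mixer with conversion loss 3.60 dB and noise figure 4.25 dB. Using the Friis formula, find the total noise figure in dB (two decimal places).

Convert to linear (a loss of L dB is a gain of −L dB): F_i = 10^(NF_i/10), G_i = 10^(G_i,dB/10)
  Stage 1: F_1 = 10^(2.20/10) = 1.660, G_1 = 10^(13.9/10) = 24.55
  Stage 2: F_2 = 10^(4.25/10) = 2.661, G_2 = 10^(−3.60/10) = 0.4365
Friis cascade:
  F = 1.660 + (2.661 − 1)/24.55 = 1.727
NF = 10 log₁₀(1.727) = 2.37 dB

2.37 dB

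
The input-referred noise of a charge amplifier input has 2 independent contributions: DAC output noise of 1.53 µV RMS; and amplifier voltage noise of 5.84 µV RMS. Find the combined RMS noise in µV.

Uncorrelated sources add in power (mean-square): V_tot = √(ΣV_i²)
V_tot = √[(1.53×10⁻⁶)² + (5.84×10⁻⁶)²] = 6.04×10⁻⁶ V = 6.04 µV

6.04 µV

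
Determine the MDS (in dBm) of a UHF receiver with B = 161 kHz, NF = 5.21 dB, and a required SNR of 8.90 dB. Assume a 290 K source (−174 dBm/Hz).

Sensitivity = −174 + 10 log₁₀(B) + NF + SNR_min
= −174 + 52.07 + 5.21 + 8.90
= −107.82 dBm → −107.8 dBm

−107.8 dBm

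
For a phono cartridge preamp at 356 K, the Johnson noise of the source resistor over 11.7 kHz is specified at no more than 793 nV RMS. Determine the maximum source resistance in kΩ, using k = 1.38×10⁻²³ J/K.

Johnson–Nyquist: V_n = √(4kTRB) ⇒ R = V_n² / (4kTB)
4kTB = 4 × 1.38×10⁻²³ × 356 × 1.17×10⁴ = 2.30×10⁻¹⁶
R = (7.93×10⁻⁷)² / 2.30×10⁻¹⁶ = 2.74×10³ Ω = 2.74 kΩ

2.74 kΩ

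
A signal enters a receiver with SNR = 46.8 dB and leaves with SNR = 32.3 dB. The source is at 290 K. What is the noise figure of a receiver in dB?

NF (dB) = SNR_in(dB) − SNR_out(dB) when the source is at T₀
NF = 46.8 − 32.3 = 14.5 dB

14.5 dB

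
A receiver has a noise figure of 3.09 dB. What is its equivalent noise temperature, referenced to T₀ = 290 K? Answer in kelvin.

F = 10^(3.09/10) = 2.03704
T_e = (F − 1)·T₀ = (2.03704 − 1) × 290 = 301 K

301 K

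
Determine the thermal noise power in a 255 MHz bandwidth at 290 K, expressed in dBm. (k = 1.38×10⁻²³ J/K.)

−89.9 dBm

P_n = kTB = 1.38×10⁻²³ × 290 × 2.55×10⁸ = 1.02×10⁻¹² W
In dBm: 10 log₁₀(1.02×10⁻¹² / 10⁻³) = −89.9 dBm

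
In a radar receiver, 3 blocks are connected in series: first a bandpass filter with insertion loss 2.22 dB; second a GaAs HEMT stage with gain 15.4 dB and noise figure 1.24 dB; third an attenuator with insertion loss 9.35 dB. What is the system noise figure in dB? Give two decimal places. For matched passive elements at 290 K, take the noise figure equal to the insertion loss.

Convert to linear (a loss of L dB is a gain of −L dB): F_i = 10^(NF_i/10), G_i = 10^(G_i,dB/10)
  Stage 1: F_1 = 10^(2.22/10) = 1.667, G_1 = 10^(−2.22/10) = 0.5998
  Stage 2: F_2 = 10^(1.24/10) = 1.330, G_2 = 10^(15.4/10) = 34.67
  Stage 3: F_3 = 10^(9.35/10) = 8.610, G_3 = 10^(−9.35/10) = 0.1161
Friis cascade:
  F = 1.667 + (1.330 − 1)/0.5998 + (8.610 − 1)/20.80 = 2.584
NF = 10 log₁₀(2.584) = 4.12 dB

4.12 dB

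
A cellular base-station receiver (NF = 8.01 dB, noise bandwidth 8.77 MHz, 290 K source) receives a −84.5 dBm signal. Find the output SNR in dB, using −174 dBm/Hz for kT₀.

Noise floor: N = −174 + 10 log₁₀(B) + NF
10 log₁₀(8.77×10⁶) = 69.43 dB
N = −174 + 69.43 + 8.01 = −96.56 dBm
SNR = P_sig − N = −84.5 − (−96.56) = 12.06 dB → 12.1 dB

12.1 dB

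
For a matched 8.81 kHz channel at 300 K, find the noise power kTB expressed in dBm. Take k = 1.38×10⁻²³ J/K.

P_n = kTB = 1.38×10⁻²³ × 300 × 8.81×10³ = 3.65×10⁻¹⁷ W
In dBm: 10 log₁₀(3.65×10⁻¹⁷ / 10⁻³) = −134.4 dBm

−134.4 dBm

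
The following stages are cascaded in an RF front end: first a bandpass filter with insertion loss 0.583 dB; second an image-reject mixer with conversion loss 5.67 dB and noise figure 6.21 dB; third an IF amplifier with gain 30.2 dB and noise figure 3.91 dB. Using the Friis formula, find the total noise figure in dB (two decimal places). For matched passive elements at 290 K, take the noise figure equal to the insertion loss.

Convert to linear (a loss of L dB is a gain of −L dB): F_i = 10^(NF_i/10), G_i = 10^(G_i,dB/10)
  Stage 1: F_1 = 10^(0.583/10) = 1.144, G_1 = 10^(−0.583/10) = 0.8744
  Stage 2: F_2 = 10^(6.21/10) = 4.178, G_2 = 10^(−5.67/10) = 0.2710
  Stage 3: F_3 = 10^(3.91/10) = 2.460, G_3 = 10^(30.2/10) = 1047
Friis cascade:
  F = 1.144 + (4.178 − 1)/0.8744 + (2.460 − 1)/0.2370 = 10.94
NF = 10 log₁₀(10.94) = 10.39 dB

10.39 dB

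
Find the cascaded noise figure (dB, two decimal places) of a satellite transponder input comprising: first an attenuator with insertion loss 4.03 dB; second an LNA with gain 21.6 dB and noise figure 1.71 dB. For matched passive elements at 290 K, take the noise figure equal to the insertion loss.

5.74 dB

Convert to linear (a loss of L dB is a gain of −L dB): F_i = 10^(NF_i/10), G_i = 10^(G_i,dB/10)
  Stage 1: F_1 = 10^(4.03/10) = 2.529, G_1 = 10^(−4.03/10) = 0.3954
  Stage 2: F_2 = 10^(1.71/10) = 1.483, G_2 = 10^(21.6/10) = 144.5
Friis cascade:
  F = 2.529 + (1.483 − 1)/0.3954 = 3.750
NF = 10 log₁₀(3.750) = 5.74 dB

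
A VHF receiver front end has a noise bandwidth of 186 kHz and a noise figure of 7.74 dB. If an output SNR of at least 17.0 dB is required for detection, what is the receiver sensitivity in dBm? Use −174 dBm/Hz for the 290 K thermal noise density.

−96.6 dBm

Sensitivity = −174 + 10 log₁₀(B) + NF + SNR_min
= −174 + 52.7 + 7.74 + 17.0
= −96.56 dBm → −96.6 dBm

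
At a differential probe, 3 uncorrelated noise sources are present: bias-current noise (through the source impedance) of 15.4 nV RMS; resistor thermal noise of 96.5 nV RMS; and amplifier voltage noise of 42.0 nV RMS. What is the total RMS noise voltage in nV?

Uncorrelated sources add in power (mean-square): V_tot = √(ΣV_i²)
V_tot = √[(1.54×10⁻⁸)² + (9.65×10⁻⁸)² + (4.20×10⁻⁸)²] = 1.06×10⁻⁷ V = 106 nV

106 nV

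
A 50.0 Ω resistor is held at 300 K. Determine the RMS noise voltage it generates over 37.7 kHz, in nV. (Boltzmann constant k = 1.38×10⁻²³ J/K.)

177 nV

V_n = √(4kTRB)
4kTRB = 4 × 1.38×10⁻²³ × 300 × 5.00×10¹ × 3.77×10⁴ = 3.12×10⁻¹⁴ V²
V_n = √(3.12×10⁻¹⁴) = 1.77×10⁻⁷ V = 177 nV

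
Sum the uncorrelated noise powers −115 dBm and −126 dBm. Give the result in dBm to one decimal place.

Convert to linear, add, convert back:
P₁ = 3.16×10⁻¹⁵ W, P₂ = 2.51×10⁻¹⁶ W
P_tot = 3.41×10⁻¹⁵ W → 10 log₁₀(P_tot / 10⁻³) = −114.7 dBm

−114.7 dBm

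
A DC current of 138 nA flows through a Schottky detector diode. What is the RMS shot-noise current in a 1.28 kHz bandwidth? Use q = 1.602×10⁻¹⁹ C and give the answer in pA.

I_n = √(2qI·B)
2qI·B = 2 × 1.602×10⁻¹⁹ × 1.38×10⁻⁷ × 1.28×10³ = 5.66×10⁻²³ A²
I_n = √(5.66×10⁻²³) = 7.52×10⁻¹² A = 7.52 pA

7.52 pA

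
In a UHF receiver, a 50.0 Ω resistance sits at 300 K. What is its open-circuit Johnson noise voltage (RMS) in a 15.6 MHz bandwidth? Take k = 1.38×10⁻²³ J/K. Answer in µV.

V_n = √(4kTRB)
4kTRB = 4 × 1.38×10⁻²³ × 300 × 5.00×10¹ × 1.56×10⁷ = 1.29×10⁻¹¹ V²
V_n = √(1.29×10⁻¹¹) = 3.59×10⁻⁶ V = 3.59 µV

3.59 µV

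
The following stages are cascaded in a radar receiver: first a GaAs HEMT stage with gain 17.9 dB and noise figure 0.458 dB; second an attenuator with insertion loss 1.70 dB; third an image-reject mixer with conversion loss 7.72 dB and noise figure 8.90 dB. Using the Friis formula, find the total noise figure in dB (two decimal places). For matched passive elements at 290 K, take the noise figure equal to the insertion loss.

Convert to linear (a loss of L dB is a gain of −L dB): F_i = 10^(NF_i/10), G_i = 10^(G_i,dB/10)
  Stage 1: F_1 = 10^(0.458/10) = 1.111, G_1 = 10^(17.9/10) = 61.66
  Stage 2: F_2 = 10^(1.70/10) = 1.479, G_2 = 10^(−1.70/10) = 0.6761
  Stage 3: F_3 = 10^(8.90/10) = 7.762, G_3 = 10^(−7.72/10) = 0.1690
Friis cascade:
  F = 1.111 + (1.479 − 1)/61.66 + (7.762 − 1)/41.69 = 1.281
NF = 10 log₁₀(1.281) = 1.08 dB

1.08 dB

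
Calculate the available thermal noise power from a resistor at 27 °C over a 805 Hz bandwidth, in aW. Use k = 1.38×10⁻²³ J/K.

T = 27 °C + 273.15 = 300.15 K
P_n = kTB = 1.38×10⁻²³ × 300.15 × 8.05×10² = 3.33×10⁻¹⁸ W = 3.33 aW

3.33 aW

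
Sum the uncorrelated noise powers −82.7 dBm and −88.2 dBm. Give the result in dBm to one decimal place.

Convert to linear, add, convert back:
P₁ = 5.37×10⁻¹² W, P₂ = 1.51×10⁻¹² W
P_tot = 6.88×10⁻¹² W → 10 log₁₀(P_tot / 10⁻³) = −81.6 dBm

−81.6 dBm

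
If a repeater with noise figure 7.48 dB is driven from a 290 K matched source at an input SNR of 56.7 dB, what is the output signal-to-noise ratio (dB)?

49.22 dB

By definition F = SNR_in/SNR_out, so in dB: SNR_out = SNR_in − NF
SNR_out = 56.7 − 7.48 = 49.22 dB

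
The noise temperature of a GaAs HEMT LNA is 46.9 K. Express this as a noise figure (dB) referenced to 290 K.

F = 1 + T_e/T₀ = 1 + 46.9/290 = 1.16172
NF = 10 log₁₀(1.16172) = 0.651 dB

0.651 dB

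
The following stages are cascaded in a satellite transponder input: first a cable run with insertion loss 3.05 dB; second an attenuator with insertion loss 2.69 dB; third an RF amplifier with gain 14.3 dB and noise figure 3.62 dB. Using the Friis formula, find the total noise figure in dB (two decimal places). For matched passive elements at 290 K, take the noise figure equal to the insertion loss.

9.36 dB

Convert to linear (a loss of L dB is a gain of −L dB): F_i = 10^(NF_i/10), G_i = 10^(G_i,dB/10)
  Stage 1: F_1 = 10^(3.05/10) = 2.018, G_1 = 10^(−3.05/10) = 0.4955
  Stage 2: F_2 = 10^(2.69/10) = 1.858, G_2 = 10^(−2.69/10) = 0.5383
  Stage 3: F_3 = 10^(3.62/10) = 2.301, G_3 = 10^(14.3/10) = 26.92
Friis cascade:
  F = 2.018 + (1.858 − 1)/0.4955 + (2.301 − 1)/0.2667 = 8.630
NF = 10 log₁₀(8.630) = 9.36 dB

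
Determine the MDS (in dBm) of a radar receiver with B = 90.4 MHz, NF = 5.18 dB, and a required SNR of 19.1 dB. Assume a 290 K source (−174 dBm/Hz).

Sensitivity = −174 + 10 log₁₀(B) + NF + SNR_min
= −174 + 79.56 + 5.18 + 19.1
= −70.16 dBm → −70.2 dBm

−70.2 dBm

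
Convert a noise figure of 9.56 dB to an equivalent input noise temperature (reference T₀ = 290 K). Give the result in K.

F = 10^(9.56/10) = 9.03649
T_e = (F − 1)·T₀ = (9.03649 − 1) × 290 = 2331 K

2331 K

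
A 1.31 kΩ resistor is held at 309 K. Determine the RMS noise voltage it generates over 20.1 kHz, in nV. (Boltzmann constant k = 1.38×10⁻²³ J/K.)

V_n = √(4kTRB)
4kTRB = 4 × 1.38×10⁻²³ × 309 × 1.31×10³ × 2.01×10⁴ = 4.49×10⁻¹³ V²
V_n = √(4.49×10⁻¹³) = 6.70×10⁻⁷ V = 670 nV

670 nV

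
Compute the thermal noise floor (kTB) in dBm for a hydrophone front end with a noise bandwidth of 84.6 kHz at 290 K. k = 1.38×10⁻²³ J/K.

P_n = kTB = 1.38×10⁻²³ × 290 × 8.46×10⁴ = 3.39×10⁻¹⁶ W
In dBm: 10 log₁₀(3.39×10⁻¹⁶ / 10⁻³) = −124.7 dBm

−124.7 dBm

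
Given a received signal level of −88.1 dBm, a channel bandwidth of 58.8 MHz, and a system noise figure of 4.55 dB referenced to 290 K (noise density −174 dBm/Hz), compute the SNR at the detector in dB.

3.7 dB

Noise floor: N = −174 + 10 log₁₀(B) + NF
10 log₁₀(5.88×10⁷) = 77.69 dB
N = −174 + 77.69 + 4.55 = −91.76 dBm
SNR = P_sig − N = −88.1 − (−91.76) = 3.66 dB → 3.7 dB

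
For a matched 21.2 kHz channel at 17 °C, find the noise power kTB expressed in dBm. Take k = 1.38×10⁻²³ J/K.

T = 17 °C + 273.15 = 290.15 K
P_n = kTB = 1.38×10⁻²³ × 290.15 × 2.12×10⁴ = 8.49×10⁻¹⁷ W
In dBm: 10 log₁₀(8.49×10⁻¹⁷ / 10⁻³) = −130.7 dBm

−130.7 dBm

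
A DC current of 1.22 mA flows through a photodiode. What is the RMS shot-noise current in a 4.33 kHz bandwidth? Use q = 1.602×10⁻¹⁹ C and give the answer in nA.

I_n = √(2qI·B)
2qI·B = 2 × 1.602×10⁻¹⁹ × 1.22×10⁻³ × 4.33×10³ = 1.69×10⁻¹⁸ A²
I_n = √(1.69×10⁻¹⁸) = 1.30×10⁻⁹ A = 1.30 nA

1.30 nA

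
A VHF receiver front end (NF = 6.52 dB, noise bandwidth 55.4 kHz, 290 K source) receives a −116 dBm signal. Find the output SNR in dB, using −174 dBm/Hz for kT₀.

Noise floor: N = −174 + 10 log₁₀(B) + NF
10 log₁₀(5.54×10⁴) = 47.44 dB
N = −174 + 47.44 + 6.52 = −120.04 dBm
SNR = P_sig − N = −116 − (−120.04) = 4.04 dB → 4.0 dB

4.0 dB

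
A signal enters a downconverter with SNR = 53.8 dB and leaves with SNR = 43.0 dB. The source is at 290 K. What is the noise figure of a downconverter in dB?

10.8 dB

NF (dB) = SNR_in(dB) − SNR_out(dB) when the source is at T₀
NF = 53.8 − 43.0 = 10.8 dB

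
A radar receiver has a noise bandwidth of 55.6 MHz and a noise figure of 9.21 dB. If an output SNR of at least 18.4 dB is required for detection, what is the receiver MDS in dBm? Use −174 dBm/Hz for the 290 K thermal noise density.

−68.9 dBm

Sensitivity = −174 + 10 log₁₀(B) + NF + SNR_min
= −174 + 77.45 + 9.21 + 18.4
= −68.94 dBm → −68.9 dBm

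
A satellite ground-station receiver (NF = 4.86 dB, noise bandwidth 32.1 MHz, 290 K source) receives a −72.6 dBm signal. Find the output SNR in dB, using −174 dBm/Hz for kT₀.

Noise floor: N = −174 + 10 log₁₀(B) + NF
10 log₁₀(3.21×10⁷) = 75.07 dB
N = −174 + 75.07 + 4.86 = −94.07 dBm
SNR = P_sig − N = −72.6 − (−94.07) = 21.47 dB → 21.5 dB

21.5 dB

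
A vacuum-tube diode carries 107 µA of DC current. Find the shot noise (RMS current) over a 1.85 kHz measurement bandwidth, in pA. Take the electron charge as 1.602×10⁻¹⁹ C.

I_n = √(2qI·B)
2qI·B = 2 × 1.602×10⁻¹⁹ × 1.07×10⁻⁴ × 1.85×10³ = 6.34×10⁻²⁰ A²
I_n = √(6.34×10⁻²⁰) = 2.52×10⁻¹⁰ A = 252 pA

252 pA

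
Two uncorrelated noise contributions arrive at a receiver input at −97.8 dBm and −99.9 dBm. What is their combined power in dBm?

Convert to linear, add, convert back:
P₁ = 1.66×10⁻¹³ W, P₂ = 1.02×10⁻¹³ W
P_tot = 2.68×10⁻¹³ W → 10 log₁₀(P_tot / 10⁻³) = −95.7 dBm

−95.7 dBm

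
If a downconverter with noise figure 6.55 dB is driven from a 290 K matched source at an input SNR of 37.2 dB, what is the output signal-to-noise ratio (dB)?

30.65 dB

By definition F = SNR_in/SNR_out, so in dB: SNR_out = SNR_in − NF
SNR_out = 37.2 − 6.55 = 30.65 dB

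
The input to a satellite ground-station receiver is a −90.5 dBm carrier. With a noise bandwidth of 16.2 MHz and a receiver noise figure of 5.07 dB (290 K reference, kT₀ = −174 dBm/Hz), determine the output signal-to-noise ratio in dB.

Noise floor: N = −174 + 10 log₁₀(B) + NF
10 log₁₀(1.62×10⁷) = 72.1 dB
N = −174 + 72.1 + 5.07 = −96.83 dBm
SNR = P_sig − N = −90.5 − (−96.83) = 6.33 dB → 6.3 dB

6.3 dB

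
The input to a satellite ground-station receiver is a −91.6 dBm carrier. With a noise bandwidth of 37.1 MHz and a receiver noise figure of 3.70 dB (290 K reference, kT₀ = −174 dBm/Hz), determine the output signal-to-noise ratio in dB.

3.0 dB

Noise floor: N = −174 + 10 log₁₀(B) + NF
10 log₁₀(3.71×10⁷) = 75.69 dB
N = −174 + 75.69 + 3.70 = −94.61 dBm
SNR = P_sig − N = −91.6 − (−94.61) = 3.01 dB → 3.0 dB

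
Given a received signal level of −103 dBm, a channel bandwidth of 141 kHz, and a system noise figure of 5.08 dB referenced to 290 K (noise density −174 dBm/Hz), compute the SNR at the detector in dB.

14.4 dB

Noise floor: N = −174 + 10 log₁₀(B) + NF
10 log₁₀(1.41×10⁵) = 51.49 dB
N = −174 + 51.49 + 5.08 = −117.43 dBm
SNR = P_sig − N = −103 − (−117.43) = 14.43 dB → 14.4 dB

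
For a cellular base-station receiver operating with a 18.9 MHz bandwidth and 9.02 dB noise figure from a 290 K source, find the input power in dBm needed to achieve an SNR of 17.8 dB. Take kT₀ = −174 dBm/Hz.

Sensitivity = −174 + 10 log₁₀(B) + NF + SNR_min
= −174 + 72.76 + 9.02 + 17.8
= −74.42 dBm → −74.4 dBm

−74.4 dBm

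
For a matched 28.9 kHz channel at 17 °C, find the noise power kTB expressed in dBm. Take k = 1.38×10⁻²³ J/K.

−129.4 dBm

T = 17 °C + 273.15 = 290.15 K
P_n = kTB = 1.38×10⁻²³ × 290.15 × 2.89×10⁴ = 1.16×10⁻¹⁶ W
In dBm: 10 log₁₀(1.16×10⁻¹⁶ / 10⁻³) = −129.4 dBm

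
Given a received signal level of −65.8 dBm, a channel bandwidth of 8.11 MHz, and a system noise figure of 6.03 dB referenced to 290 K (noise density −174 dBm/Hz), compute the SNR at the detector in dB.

33.1 dB

Noise floor: N = −174 + 10 log₁₀(B) + NF
10 log₁₀(8.11×10⁶) = 69.09 dB
N = −174 + 69.09 + 6.03 = −98.88 dBm
SNR = P_sig − N = −65.8 − (−98.88) = 33.08 dB → 33.1 dB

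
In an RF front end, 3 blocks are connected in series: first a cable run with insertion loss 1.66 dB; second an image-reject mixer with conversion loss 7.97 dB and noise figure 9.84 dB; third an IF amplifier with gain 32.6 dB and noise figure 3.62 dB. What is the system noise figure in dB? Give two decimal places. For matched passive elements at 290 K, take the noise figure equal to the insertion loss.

14.16 dB

Convert to linear (a loss of L dB is a gain of −L dB): F_i = 10^(NF_i/10), G_i = 10^(G_i,dB/10)
  Stage 1: F_1 = 10^(1.66/10) = 1.466, G_1 = 10^(−1.66/10) = 0.6823
  Stage 2: F_2 = 10^(9.84/10) = 9.638, G_2 = 10^(−7.97/10) = 0.1596
  Stage 3: F_3 = 10^(3.62/10) = 2.301, G_3 = 10^(32.6/10) = 1820
Friis cascade:
  F = 1.466 + (9.638 − 1)/0.6823 + (2.301 − 1)/0.1089 = 26.08
NF = 10 log₁₀(26.08) = 14.16 dB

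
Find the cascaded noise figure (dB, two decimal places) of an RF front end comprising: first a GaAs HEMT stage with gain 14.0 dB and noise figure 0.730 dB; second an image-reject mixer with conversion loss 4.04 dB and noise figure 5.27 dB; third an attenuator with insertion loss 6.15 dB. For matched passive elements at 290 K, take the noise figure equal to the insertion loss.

Convert to linear (a loss of L dB is a gain of −L dB): F_i = 10^(NF_i/10), G_i = 10^(G_i,dB/10)
  Stage 1: F_1 = 10^(0.730/10) = 1.183, G_1 = 10^(14.0/10) = 25.12
  Stage 2: F_2 = 10^(5.27/10) = 3.365, G_2 = 10^(−4.04/10) = 0.3945
  Stage 3: F_3 = 10^(6.15/10) = 4.121, G_3 = 10^(−6.15/10) = 0.2427
Friis cascade:
  F = 1.183 + (3.365 − 1)/25.12 + (4.121 − 1)/9.908 = 1.592
NF = 10 log₁₀(1.592) = 2.02 dB

2.02 dB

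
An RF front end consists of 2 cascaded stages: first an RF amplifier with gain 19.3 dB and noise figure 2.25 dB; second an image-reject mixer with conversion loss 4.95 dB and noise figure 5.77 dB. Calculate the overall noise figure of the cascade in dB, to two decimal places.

Convert to linear (a loss of L dB is a gain of −L dB): F_i = 10^(NF_i/10), G_i = 10^(G_i,dB/10)
  Stage 1: F_1 = 10^(2.25/10) = 1.679, G_1 = 10^(19.3/10) = 85.11
  Stage 2: F_2 = 10^(5.77/10) = 3.776, G_2 = 10^(−4.95/10) = 0.3199
Friis cascade:
  F = 1.679 + (3.776 − 1)/85.11 = 1.711
NF = 10 log₁₀(1.711) = 2.33 dB

2.33 dB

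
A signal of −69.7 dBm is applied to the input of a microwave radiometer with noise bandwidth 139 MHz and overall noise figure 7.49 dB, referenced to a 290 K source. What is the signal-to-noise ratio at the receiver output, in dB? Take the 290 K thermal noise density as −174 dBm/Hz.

15.4 dB

Noise floor: N = −174 + 10 log₁₀(B) + NF
10 log₁₀(1.39×10⁸) = 81.43 dB
N = −174 + 81.43 + 7.49 = −85.08 dBm
SNR = P_sig − N = −69.7 − (−85.08) = 15.38 dB → 15.4 dB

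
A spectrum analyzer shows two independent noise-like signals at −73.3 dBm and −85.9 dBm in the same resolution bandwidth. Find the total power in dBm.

Convert to linear, add, convert back:
P₁ = 4.68×10⁻¹¹ W, P₂ = 2.57×10⁻¹² W
P_tot = 4.93×10⁻¹¹ W → 10 log₁₀(P_tot / 10⁻³) = −73.1 dBm

−73.1 dBm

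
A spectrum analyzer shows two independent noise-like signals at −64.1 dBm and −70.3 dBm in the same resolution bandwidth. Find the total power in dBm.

−63.2 dBm

Convert to linear, add, convert back:
P₁ = 3.89×10⁻¹⁰ W, P₂ = 9.33×10⁻¹¹ W
P_tot = 4.82×10⁻¹⁰ W → 10 log₁₀(P_tot / 10⁻³) = −63.2 dBm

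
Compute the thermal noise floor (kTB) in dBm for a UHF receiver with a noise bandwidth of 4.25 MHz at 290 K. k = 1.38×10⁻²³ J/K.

−107.7 dBm

P_n = kTB = 1.38×10⁻²³ × 290 × 4.25×10⁶ = 1.70×10⁻¹⁴ W
In dBm: 10 log₁₀(1.70×10⁻¹⁴ / 10⁻³) = −107.7 dBm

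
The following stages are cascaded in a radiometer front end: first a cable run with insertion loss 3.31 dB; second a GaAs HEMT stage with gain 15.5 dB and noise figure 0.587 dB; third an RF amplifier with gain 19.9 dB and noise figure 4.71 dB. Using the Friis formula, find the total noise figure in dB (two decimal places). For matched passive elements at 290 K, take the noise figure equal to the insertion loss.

4.10 dB

Convert to linear (a loss of L dB is a gain of −L dB): F_i = 10^(NF_i/10), G_i = 10^(G_i,dB/10)
  Stage 1: F_1 = 10^(3.31/10) = 2.143, G_1 = 10^(−3.31/10) = 0.4667
  Stage 2: F_2 = 10^(0.587/10) = 1.145, G_2 = 10^(15.5/10) = 35.48
  Stage 3: F_3 = 10^(4.71/10) = 2.958, G_3 = 10^(19.9/10) = 97.72
Friis cascade:
  F = 2.143 + (1.145 − 1)/0.4667 + (2.958 − 1)/16.56 = 2.571
NF = 10 log₁₀(2.571) = 4.10 dB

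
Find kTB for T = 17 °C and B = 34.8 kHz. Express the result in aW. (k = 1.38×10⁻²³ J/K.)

T = 17 °C + 273.15 = 290.15 K
P_n = kTB = 1.38×10⁻²³ × 290.15 × 3.48×10⁴ = 1.39×10⁻¹⁶ W = 139 aW

139 aW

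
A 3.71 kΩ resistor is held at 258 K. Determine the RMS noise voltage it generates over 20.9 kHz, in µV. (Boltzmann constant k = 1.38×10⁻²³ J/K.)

1.05 µV

V_n = √(4kTRB)
4kTRB = 4 × 1.38×10⁻²³ × 258 × 3.71×10³ × 2.09×10⁴ = 1.10×10⁻¹² V²
V_n = √(1.10×10⁻¹²) = 1.05×10⁻⁶ V = 1.05 µV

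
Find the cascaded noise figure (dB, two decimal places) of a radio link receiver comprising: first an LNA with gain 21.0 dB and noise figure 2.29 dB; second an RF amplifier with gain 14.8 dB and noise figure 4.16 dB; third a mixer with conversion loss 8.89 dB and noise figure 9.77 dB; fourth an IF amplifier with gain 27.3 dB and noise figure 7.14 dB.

2.35 dB

Convert to linear (a loss of L dB is a gain of −L dB): F_i = 10^(NF_i/10), G_i = 10^(G_i,dB/10)
  Stage 1: F_1 = 10^(2.29/10) = 1.694, G_1 = 10^(21.0/10) = 125.9
  Stage 2: F_2 = 10^(4.16/10) = 2.606, G_2 = 10^(14.8/10) = 30.20
  Stage 3: F_3 = 10^(9.77/10) = 9.484, G_3 = 10^(−8.89/10) = 0.1291
  Stage 4: F_4 = 10^(7.14/10) = 5.176, G_4 = 10^(27.3/10) = 537.0
Friis cascade:
  F = 1.694 + (2.606 − 1)/125.9 + (9.484 − 1)/3802 + (5.176 − 1)/490.9 = 1.718
NF = 10 log₁₀(1.718) = 2.35 dB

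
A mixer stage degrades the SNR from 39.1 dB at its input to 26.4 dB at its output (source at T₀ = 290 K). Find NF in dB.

NF (dB) = SNR_in(dB) − SNR_out(dB) when the source is at T₀
NF = 39.1 − 26.4 = 12.7 dB

12.7 dB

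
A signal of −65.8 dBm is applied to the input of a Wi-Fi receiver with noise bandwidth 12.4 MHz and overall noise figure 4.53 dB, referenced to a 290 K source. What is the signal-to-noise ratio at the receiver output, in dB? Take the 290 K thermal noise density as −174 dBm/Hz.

32.7 dB

Noise floor: N = −174 + 10 log₁₀(B) + NF
10 log₁₀(1.24×10⁷) = 70.93 dB
N = −174 + 70.93 + 4.53 = −98.54 dBm
SNR = P_sig − N = −65.8 − (−98.54) = 32.74 dB → 32.7 dB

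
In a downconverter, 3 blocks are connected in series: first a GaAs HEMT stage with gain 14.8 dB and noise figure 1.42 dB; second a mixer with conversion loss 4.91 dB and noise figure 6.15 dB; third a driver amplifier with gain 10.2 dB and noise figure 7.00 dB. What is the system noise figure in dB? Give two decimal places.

2.79 dB

Convert to linear (a loss of L dB is a gain of −L dB): F_i = 10^(NF_i/10), G_i = 10^(G_i,dB/10)
  Stage 1: F_1 = 10^(1.42/10) = 1.387, G_1 = 10^(14.8/10) = 30.20
  Stage 2: F_2 = 10^(6.15/10) = 4.121, G_2 = 10^(−4.91/10) = 0.3228
  Stage 3: F_3 = 10^(7.00/10) = 5.012, G_3 = 10^(10.2/10) = 10.47
Friis cascade:
  F = 1.387 + (4.121 − 1)/30.20 + (5.012 − 1)/9.750 = 1.902
NF = 10 log₁₀(1.902) = 2.79 dB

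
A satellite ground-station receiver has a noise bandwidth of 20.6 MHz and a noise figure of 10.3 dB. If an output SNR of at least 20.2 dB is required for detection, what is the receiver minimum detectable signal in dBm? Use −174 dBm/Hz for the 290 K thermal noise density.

−70.4 dBm

Sensitivity = −174 + 10 log₁₀(B) + NF + SNR_min
= −174 + 73.14 + 10.3 + 20.2
= −70.36 dBm → −70.4 dBm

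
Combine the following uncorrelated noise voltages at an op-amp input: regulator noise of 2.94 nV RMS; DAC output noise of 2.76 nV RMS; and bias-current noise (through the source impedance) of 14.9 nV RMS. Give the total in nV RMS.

15.4 nV

Uncorrelated sources add in power (mean-square): V_tot = √(ΣV_i²)
V_tot = √[(2.94×10⁻⁹)² + (2.76×10⁻⁹)² + (1.49×10⁻⁸)²] = 1.54×10⁻⁸ V = 15.4 nV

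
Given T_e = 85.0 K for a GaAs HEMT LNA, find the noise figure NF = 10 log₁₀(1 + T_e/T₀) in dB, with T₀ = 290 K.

1.12 dB

F = 1 + T_e/T₀ = 1 + 85.0/290 = 1.2931
NF = 10 log₁₀(1.2931) = 1.12 dB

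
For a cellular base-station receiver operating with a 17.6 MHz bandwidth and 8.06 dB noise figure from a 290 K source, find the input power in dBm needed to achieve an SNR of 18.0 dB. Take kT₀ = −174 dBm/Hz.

−75.5 dBm

Sensitivity = −174 + 10 log₁₀(B) + NF + SNR_min
= −174 + 72.46 + 8.06 + 18.0
= −75.48 dBm → −75.5 dBm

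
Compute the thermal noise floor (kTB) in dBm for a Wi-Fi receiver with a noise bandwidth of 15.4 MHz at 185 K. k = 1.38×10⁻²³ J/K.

−104.1 dBm

P_n = kTB = 1.38×10⁻²³ × 185 × 1.54×10⁷ = 3.93×10⁻¹⁴ W
In dBm: 10 log₁₀(3.93×10⁻¹⁴ / 10⁻³) = −104.1 dBm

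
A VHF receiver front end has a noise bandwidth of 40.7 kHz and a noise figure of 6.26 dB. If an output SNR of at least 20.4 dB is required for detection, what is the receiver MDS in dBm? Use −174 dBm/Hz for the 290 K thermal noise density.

−101.2 dBm

Sensitivity = −174 + 10 log₁₀(B) + NF + SNR_min
= −174 + 46.1 + 6.26 + 20.4
= −101.24 dBm → −101.2 dBm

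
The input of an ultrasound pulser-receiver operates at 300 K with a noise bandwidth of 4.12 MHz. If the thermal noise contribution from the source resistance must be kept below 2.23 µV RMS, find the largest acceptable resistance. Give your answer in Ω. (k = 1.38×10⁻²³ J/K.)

72.9 Ω

Johnson–Nyquist: V_n = √(4kTRB) ⇒ R = V_n² / (4kTB)
4kTB = 4 × 1.38×10⁻²³ × 300 × 4.12×10⁶ = 6.82×10⁻¹⁴
R = (2.23×10⁻⁶)² / 6.82×10⁻¹⁴ = 7.29×10¹ Ω = 72.9 Ω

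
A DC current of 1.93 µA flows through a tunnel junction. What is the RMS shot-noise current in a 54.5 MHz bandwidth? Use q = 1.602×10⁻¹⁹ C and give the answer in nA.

I_n = √(2qI·B)
2qI·B = 2 × 1.602×10⁻¹⁹ × 1.93×10⁻⁶ × 5.45×10⁷ = 3.37×10⁻¹⁷ A²
I_n = √(3.37×10⁻¹⁷) = 5.81×10⁻⁹ A = 5.81 nA

5.81 nA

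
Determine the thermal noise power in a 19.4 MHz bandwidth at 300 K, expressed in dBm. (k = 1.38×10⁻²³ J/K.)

P_n = kTB = 1.38×10⁻²³ × 300 × 1.94×10⁷ = 8.03×10⁻¹⁴ W
In dBm: 10 log₁₀(8.03×10⁻¹⁴ / 10⁻³) = −101.0 dBm

−101.0 dBm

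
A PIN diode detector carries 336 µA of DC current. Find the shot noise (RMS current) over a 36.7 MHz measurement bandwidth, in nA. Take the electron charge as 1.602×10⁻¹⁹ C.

62.9 nA

I_n = √(2qI·B)
2qI·B = 2 × 1.602×10⁻¹⁹ × 3.36×10⁻⁴ × 3.67×10⁷ = 3.95×10⁻¹⁵ A²
I_n = √(3.95×10⁻¹⁵) = 6.29×10⁻⁸ A = 62.9 nA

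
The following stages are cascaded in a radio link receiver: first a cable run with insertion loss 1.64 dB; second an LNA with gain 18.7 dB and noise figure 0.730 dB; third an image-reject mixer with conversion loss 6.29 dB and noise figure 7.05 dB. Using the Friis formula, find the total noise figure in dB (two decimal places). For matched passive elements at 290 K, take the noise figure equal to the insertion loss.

Convert to linear (a loss of L dB is a gain of −L dB): F_i = 10^(NF_i/10), G_i = 10^(G_i,dB/10)
  Stage 1: F_1 = 10^(1.64/10) = 1.459, G_1 = 10^(−1.64/10) = 0.6855
  Stage 2: F_2 = 10^(0.730/10) = 1.183, G_2 = 10^(18.7/10) = 74.13
  Stage 3: F_3 = 10^(7.05/10) = 5.070, G_3 = 10^(−6.29/10) = 0.2350
Friis cascade:
  F = 1.459 + (1.183 − 1)/0.6855 + (5.070 − 1)/50.82 = 1.806
NF = 10 log₁₀(1.806) = 2.57 dB

2.57 dB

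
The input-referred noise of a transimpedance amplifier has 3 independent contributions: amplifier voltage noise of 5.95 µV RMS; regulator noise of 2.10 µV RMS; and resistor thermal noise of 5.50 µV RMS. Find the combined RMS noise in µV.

8.37 µV

Uncorrelated sources add in power (mean-square): V_tot = √(ΣV_i²)
V_tot = √[(5.95×10⁻⁶)² + (2.10×10⁻⁶)² + (5.50×10⁻⁶)²] = 8.37×10⁻⁶ V = 8.37 µV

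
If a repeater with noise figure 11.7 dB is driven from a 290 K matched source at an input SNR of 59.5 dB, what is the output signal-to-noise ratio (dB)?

47.8 dB

By definition F = SNR_in/SNR_out, so in dB: SNR_out = SNR_in − NF
SNR_out = 59.5 − 11.7 = 47.8 dB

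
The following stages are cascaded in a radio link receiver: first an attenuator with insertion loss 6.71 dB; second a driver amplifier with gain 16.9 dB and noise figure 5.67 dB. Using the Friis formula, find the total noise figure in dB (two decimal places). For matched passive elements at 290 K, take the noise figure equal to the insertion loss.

Convert to linear (a loss of L dB is a gain of −L dB): F_i = 10^(NF_i/10), G_i = 10^(G_i,dB/10)
  Stage 1: F_1 = 10^(6.71/10) = 4.688, G_1 = 10^(−6.71/10) = 0.2133
  Stage 2: F_2 = 10^(5.67/10) = 3.690, G_2 = 10^(16.9/10) = 48.98
Friis cascade:
  F = 4.688 + (3.690 − 1)/0.2133 = 17.30
NF = 10 log₁₀(17.30) = 12.38 dB

12.38 dB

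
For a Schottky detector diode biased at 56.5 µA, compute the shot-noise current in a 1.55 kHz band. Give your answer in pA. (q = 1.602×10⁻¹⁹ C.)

168 pA

I_n = √(2qI·B)
2qI·B = 2 × 1.602×10⁻¹⁹ × 5.65×10⁻⁵ × 1.55×10³ = 2.81×10⁻²⁰ A²
I_n = √(2.81×10⁻²⁰) = 1.68×10⁻¹⁰ A = 168 pA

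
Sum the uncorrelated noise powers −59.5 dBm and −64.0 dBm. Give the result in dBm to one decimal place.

−58.2 dBm

Convert to linear, add, convert back:
P₁ = 1.12×10⁻⁹ W, P₂ = 3.98×10⁻¹⁰ W
P_tot = 1.52×10⁻⁹ W → 10 log₁₀(P_tot / 10⁻³) = −58.2 dBm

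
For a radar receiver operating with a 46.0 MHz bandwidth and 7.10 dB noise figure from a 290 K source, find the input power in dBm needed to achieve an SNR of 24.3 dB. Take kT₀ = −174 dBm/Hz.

−66.0 dBm

Sensitivity = −174 + 10 log₁₀(B) + NF + SNR_min
= −174 + 76.63 + 7.10 + 24.3
= −65.97 dBm → −66.0 dBm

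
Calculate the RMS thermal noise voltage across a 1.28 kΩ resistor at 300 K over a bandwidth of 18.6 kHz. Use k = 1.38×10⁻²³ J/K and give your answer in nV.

V_n = √(4kTRB)
4kTRB = 4 × 1.38×10⁻²³ × 300 × 1.28×10³ × 1.86×10⁴ = 3.94×10⁻¹³ V²
V_n = √(3.94×10⁻¹³) = 6.28×10⁻⁷ V = 628 nV

628 nV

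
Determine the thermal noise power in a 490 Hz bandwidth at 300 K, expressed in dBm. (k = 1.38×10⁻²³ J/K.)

P_n = kTB = 1.38×10⁻²³ × 300 × 4.90×10² = 2.03×10⁻¹⁸ W
In dBm: 10 log₁₀(2.03×10⁻¹⁸ / 10⁻³) = −146.9 dBm

−146.9 dBm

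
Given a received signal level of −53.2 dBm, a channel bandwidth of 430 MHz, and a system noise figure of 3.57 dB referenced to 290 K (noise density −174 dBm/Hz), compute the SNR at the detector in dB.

Noise floor: N = −174 + 10 log₁₀(B) + NF
10 log₁₀(4.30×10⁸) = 86.33 dB
N = −174 + 86.33 + 3.57 = −84.10 dBm
SNR = P_sig − N = −53.2 − (−84.10) = 30.90 dB → 30.9 dB

30.9 dB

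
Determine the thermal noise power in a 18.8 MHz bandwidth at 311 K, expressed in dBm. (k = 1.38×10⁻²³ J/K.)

P_n = kTB = 1.38×10⁻²³ × 311 × 1.88×10⁷ = 8.07×10⁻¹⁴ W
In dBm: 10 log₁₀(8.07×10⁻¹⁴ / 10⁻³) = −100.9 dBm

−100.9 dBm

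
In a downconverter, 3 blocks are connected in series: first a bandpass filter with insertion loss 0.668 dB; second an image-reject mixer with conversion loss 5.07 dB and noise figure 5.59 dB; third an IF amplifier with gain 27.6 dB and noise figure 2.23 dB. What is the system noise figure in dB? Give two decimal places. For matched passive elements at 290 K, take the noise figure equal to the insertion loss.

8.29 dB

Convert to linear (a loss of L dB is a gain of −L dB): F_i = 10^(NF_i/10), G_i = 10^(G_i,dB/10)
  Stage 1: F_1 = 10^(0.668/10) = 1.166, G_1 = 10^(−0.668/10) = 0.8574
  Stage 2: F_2 = 10^(5.59/10) = 3.622, G_2 = 10^(−5.07/10) = 0.3112
  Stage 3: F_3 = 10^(2.23/10) = 1.671, G_3 = 10^(27.6/10) = 575.4
Friis cascade:
  F = 1.166 + (3.622 − 1)/0.8574 + (1.671 − 1)/0.2668 = 6.740
NF = 10 log₁₀(6.740) = 8.29 dB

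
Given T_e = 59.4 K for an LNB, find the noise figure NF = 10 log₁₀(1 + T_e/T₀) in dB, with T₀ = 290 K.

F = 1 + T_e/T₀ = 1 + 59.4/290 = 1.20483
NF = 10 log₁₀(1.20483) = 0.809 dB

0.809 dB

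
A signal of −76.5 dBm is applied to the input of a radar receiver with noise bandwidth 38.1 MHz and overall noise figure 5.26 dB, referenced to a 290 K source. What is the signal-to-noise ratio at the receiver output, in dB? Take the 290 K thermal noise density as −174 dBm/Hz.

16.4 dB

Noise floor: N = −174 + 10 log₁₀(B) + NF
10 log₁₀(3.81×10⁷) = 75.81 dB
N = −174 + 75.81 + 5.26 = −92.93 dBm
SNR = P_sig − N = −76.5 − (−92.93) = 16.43 dB → 16.4 dB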